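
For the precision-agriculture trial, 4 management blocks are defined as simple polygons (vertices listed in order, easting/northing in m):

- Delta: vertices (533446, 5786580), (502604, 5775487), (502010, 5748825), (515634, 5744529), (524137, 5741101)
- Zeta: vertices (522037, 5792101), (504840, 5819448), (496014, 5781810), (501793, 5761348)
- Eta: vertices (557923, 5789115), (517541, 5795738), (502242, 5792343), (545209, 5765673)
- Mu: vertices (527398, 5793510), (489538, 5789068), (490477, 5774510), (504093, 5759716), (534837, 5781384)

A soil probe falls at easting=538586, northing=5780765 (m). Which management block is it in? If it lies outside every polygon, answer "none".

Cast a ray rightward from (538586, 5780765). For each polygon, the edges (by vertex number in listed order) whose endpoints lie on opposite sides of northing = 5780765, where each meets that height, and whether that is right or left of the point:
Delta: 1–2 at easting≈517278.5 (left), 5–1 at easting≈532255.7 (left) → 0 crossings.
Zeta: 3–4 at easting≈496309.1 (left), 4–1 at easting≈514574.8 (left) → 0 crossings.
Eta: 3–4 at easting≈520894.9 (left), 4–1 at easting≈553394.3 (right) → 1 crossing.
Mu: 2–3 at easting≈490073.5 (left), 4–5 at easting≈533958.7 (left) → 0 crossings.
Only Eta has an odd count, so the point is inside Eta.

Eta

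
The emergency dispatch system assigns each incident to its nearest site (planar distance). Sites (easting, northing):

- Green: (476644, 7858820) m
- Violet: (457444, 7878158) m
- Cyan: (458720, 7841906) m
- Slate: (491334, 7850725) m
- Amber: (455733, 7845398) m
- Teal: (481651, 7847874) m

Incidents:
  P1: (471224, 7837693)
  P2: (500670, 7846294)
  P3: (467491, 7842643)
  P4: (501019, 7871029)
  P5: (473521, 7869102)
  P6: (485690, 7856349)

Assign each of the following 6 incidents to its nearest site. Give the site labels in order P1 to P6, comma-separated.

Cyan, Slate, Cyan, Slate, Green, Slate

P1 → Cyan (d²=174099385.00)
P2 → Slate (d²=106794657.00)
P3 → Cyan (d²=77473610.00)
P4 → Slate (d²=506051641.00)
P5 → Green (d²=115472653.00)
P6 → Slate (d²=63484112.00)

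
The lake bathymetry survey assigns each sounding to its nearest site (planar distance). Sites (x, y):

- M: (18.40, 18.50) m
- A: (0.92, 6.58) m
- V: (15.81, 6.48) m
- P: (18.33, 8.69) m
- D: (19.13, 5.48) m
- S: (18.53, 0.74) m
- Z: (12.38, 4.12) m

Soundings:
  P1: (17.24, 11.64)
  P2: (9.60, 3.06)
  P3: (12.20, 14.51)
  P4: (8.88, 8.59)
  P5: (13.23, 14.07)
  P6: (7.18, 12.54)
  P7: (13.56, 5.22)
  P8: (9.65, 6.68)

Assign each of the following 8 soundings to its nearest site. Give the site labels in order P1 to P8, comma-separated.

P, Z, M, Z, M, A, Z, Z

P1 → P (d²=9.89)
P2 → Z (d²=8.85)
P3 → M (d²=54.36)
P4 → Z (d²=32.23)
P5 → M (d²=46.35)
P6 → A (d²=74.71)
P7 → Z (d²=2.60)
P8 → Z (d²=14.01)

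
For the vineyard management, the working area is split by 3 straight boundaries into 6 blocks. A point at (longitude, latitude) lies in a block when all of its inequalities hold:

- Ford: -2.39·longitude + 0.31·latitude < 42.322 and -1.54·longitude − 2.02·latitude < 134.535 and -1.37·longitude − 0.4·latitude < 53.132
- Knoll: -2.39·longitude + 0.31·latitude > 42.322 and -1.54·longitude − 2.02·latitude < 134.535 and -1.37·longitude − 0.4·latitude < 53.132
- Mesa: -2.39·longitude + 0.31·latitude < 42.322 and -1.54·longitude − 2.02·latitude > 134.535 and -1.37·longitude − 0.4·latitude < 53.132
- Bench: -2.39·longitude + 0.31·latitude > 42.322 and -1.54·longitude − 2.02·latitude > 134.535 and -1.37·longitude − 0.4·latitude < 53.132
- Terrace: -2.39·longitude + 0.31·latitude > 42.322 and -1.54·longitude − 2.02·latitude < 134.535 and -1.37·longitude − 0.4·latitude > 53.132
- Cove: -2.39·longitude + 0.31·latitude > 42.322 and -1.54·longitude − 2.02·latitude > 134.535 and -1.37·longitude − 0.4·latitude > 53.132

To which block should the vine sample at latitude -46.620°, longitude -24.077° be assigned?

-2.39·-24.077 + 0.31·-46.620 = 43.092, which is > 42.322
-1.54·-24.077 − 2.02·-46.620 = 131.251, which is < 134.535
-1.37·-24.077 − 0.4·-46.620 = 51.633, which is < 53.132
This sign pattern matches Knoll.

Knoll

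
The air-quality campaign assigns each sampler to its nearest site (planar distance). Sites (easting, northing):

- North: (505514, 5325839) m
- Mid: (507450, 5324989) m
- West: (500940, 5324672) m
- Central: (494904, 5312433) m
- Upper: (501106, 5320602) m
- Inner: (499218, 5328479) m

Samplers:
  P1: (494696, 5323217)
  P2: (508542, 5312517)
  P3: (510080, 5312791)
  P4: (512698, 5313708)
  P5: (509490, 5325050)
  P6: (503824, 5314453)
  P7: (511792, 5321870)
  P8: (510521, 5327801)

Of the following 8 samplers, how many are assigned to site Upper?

P1 → West
P2 → Upper
P3 → Upper
P4 → Mid
P5 → Mid
P6 → Upper
P7 → Mid
P8 → Mid
3 of the 8 go to Upper.

3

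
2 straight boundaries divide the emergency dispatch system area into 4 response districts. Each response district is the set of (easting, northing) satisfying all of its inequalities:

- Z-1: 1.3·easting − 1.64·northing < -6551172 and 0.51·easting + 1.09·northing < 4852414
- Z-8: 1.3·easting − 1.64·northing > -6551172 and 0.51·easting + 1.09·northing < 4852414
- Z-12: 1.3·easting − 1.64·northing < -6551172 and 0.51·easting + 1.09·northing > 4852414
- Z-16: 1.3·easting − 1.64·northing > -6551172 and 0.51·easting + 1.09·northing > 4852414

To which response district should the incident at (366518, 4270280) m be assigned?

1.3·366518 − 1.64·4270280 = -6526785.800, which is > -6551172
0.51·366518 + 1.09·4270280 = 4841529.380, which is < 4852414
This sign pattern matches Z-8.

Z-8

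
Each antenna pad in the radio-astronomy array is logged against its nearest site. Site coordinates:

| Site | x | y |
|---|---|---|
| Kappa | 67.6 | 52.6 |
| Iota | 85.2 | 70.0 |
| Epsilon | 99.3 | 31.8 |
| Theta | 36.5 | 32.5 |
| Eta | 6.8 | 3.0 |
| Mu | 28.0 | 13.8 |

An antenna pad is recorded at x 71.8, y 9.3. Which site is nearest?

Epsilon

Squared distances to each site:
Kappa: 1892.530; Iota: 3864.050; Epsilon: 1262.500; Theta: 1784.330; Eta: 4264.690; Mu: 1938.690.
Minimum at Epsilon.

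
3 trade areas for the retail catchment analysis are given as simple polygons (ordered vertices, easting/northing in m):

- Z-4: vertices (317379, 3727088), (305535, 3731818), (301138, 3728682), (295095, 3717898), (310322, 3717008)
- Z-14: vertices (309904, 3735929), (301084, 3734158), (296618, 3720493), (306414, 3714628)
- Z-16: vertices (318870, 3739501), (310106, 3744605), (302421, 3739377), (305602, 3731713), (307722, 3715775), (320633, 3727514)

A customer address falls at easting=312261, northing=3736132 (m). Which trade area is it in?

Cast a ray rightward from (312261, 3736132). For each polygon, the edges (by vertex number in listed order) whose endpoints lie on opposite sides of northing = 3736132, where each meets that height, and whether that is right or left of the point:
Z-4: no edge straddles that height → 0 crossings.
Z-14: no edge straddles that height → 0 crossings.
Z-16: 3–4 at easting≈303767.9 (left), 6–1 at easting≈319365.5 (right) → 1 crossing.
Only Z-16 has an odd count, so the point is inside Z-16.

Z-16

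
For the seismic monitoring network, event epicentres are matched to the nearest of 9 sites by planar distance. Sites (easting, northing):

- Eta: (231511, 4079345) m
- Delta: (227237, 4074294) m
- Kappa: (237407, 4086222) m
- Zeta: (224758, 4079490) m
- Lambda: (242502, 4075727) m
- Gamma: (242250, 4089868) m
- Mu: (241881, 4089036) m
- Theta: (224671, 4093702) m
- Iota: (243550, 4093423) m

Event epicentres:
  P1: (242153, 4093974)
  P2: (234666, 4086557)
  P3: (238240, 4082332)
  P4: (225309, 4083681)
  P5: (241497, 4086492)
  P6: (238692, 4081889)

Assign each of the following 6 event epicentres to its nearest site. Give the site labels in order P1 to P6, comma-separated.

P1 → Iota (d²=2255210.00)
P2 → Kappa (d²=7625306.00)
P3 → Kappa (d²=15825989.00)
P4 → Zeta (d²=17868082.00)
P5 → Mu (d²=6619392.00)
P6 → Kappa (d²=20426114.00)

Iota, Kappa, Kappa, Zeta, Mu, Kappa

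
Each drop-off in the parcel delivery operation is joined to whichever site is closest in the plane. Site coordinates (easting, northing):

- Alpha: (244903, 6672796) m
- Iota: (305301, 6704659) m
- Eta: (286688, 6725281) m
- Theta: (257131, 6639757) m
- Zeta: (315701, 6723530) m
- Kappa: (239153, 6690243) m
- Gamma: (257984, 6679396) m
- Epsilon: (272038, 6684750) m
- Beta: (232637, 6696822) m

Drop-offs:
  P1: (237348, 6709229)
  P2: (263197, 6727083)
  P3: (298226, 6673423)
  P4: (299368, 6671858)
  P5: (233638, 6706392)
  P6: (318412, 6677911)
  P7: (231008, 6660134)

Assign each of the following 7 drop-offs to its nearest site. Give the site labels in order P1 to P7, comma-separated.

Beta, Eta, Epsilon, Epsilon, Beta, Iota, Alpha

P1 → Beta (d²=176127170.00)
P2 → Eta (d²=555074285.00)
P3 → Epsilon (d²=814112273.00)
P4 → Epsilon (d²=913132564.00)
P5 → Beta (d²=92586901.00)
P6 → Iota (d²=887353825.00)
P7 → Alpha (d²=353397269.00)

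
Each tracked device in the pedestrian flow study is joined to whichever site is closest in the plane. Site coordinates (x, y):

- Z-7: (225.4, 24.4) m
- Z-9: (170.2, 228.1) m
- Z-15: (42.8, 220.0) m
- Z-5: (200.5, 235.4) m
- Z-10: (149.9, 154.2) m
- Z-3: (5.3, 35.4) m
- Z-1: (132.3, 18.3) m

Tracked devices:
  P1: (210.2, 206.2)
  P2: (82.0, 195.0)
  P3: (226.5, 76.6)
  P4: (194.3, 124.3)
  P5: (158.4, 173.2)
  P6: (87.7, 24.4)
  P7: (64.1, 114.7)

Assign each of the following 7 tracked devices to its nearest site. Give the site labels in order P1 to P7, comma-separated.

Z-5, Z-15, Z-7, Z-10, Z-10, Z-1, Z-10

P1 → Z-5 (d²=946.73)
P2 → Z-15 (d²=2161.64)
P3 → Z-7 (d²=2726.05)
P4 → Z-10 (d²=2865.37)
P5 → Z-10 (d²=433.25)
P6 → Z-1 (d²=2026.37)
P7 → Z-10 (d²=8921.89)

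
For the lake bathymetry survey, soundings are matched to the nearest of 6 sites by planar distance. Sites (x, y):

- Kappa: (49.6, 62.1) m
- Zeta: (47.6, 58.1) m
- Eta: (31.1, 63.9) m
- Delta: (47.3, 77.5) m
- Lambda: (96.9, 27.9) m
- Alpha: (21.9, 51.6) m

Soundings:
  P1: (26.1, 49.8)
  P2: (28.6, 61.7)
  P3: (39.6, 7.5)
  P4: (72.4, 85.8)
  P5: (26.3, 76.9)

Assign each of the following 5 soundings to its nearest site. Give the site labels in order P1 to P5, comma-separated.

Alpha, Eta, Alpha, Delta, Eta

P1 → Alpha (d²=20.88)
P2 → Eta (d²=11.09)
P3 → Alpha (d²=2258.10)
P4 → Delta (d²=698.90)
P5 → Eta (d²=192.04)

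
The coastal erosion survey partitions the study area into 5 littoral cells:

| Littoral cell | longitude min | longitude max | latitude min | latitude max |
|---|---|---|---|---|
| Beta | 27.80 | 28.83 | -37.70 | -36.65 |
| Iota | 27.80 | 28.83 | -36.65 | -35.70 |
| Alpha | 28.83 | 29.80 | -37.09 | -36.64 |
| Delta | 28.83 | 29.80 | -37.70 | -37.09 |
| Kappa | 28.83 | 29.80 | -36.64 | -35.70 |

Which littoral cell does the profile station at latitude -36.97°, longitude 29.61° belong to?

Alpha

The point has longitude = 29.61 and latitude = -36.97.
Only Alpha satisfies 28.83 ≤ longitude ≤ 29.80 and -37.09 ≤ latitude ≤ -36.64.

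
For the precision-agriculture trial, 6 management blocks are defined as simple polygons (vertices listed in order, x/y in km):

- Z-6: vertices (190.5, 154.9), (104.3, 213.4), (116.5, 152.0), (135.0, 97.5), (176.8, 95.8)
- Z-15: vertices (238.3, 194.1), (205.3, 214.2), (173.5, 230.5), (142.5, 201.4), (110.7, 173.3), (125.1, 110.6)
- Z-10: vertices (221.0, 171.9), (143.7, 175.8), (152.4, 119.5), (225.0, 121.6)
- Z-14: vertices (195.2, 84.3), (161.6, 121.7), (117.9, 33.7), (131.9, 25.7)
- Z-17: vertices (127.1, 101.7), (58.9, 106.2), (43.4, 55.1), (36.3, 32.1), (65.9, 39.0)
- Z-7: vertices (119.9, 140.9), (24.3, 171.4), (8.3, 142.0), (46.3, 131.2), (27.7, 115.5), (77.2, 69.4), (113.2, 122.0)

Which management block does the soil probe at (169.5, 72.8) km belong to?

Cast a ray rightward from (169.5, 72.8). For each polygon, the edges (by vertex number in listed order) whose endpoints lie on opposite sides of y = 72.8, where each meets that height, and whether that is right or left of the point:
Z-6: no edge straddles that height → 0 crossings.
Z-15: no edge straddles that height → 0 crossings.
Z-10: no edge straddles that height → 0 crossings.
Z-14: 2–3 at x≈137.32 (left), 4–1 at x≈182.78 (right) → 1 crossing.
Z-17: 2–3 at x≈48.77 (left), 5–1 at x≈98.89 (left) → 0 crossings.
Z-7: 5–6 at x≈73.55 (left), 6–7 at x≈79.53 (left) → 0 crossings.
Only Z-14 has an odd count, so the point is inside Z-14.

Z-14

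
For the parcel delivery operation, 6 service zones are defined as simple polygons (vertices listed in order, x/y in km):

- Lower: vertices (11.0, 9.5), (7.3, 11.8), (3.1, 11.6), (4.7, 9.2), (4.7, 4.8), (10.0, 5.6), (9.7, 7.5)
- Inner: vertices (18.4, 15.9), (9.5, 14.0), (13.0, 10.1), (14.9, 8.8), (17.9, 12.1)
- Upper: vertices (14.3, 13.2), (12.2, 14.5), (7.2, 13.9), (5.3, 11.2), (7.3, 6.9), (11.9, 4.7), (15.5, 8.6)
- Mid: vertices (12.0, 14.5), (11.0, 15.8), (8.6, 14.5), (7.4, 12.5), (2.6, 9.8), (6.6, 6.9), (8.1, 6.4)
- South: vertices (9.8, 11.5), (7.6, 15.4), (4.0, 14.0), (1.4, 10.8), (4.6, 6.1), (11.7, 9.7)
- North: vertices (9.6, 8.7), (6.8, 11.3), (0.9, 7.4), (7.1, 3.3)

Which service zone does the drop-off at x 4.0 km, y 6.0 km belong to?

Cast a ray rightward from (4.0, 6.0). For each polygon, the edges (by vertex number in listed order) whose endpoints lie on opposite sides of y = 6.0, where each meets that height, and whether that is right or left of the point:
Lower: 4–5 at x≈4.70 (right), 6–7 at x≈9.94 (right) → 2 crossings.
Inner: no edge straddles that height → 0 crossings.
Upper: 5–6 at x≈9.18 (right), 6–7 at x≈13.10 (right) → 2 crossings.
Mid: no edge straddles that height → 0 crossings.
South: no edge straddles that height → 0 crossings.
North: 3–4 at x≈3.02 (left), 4–1 at x≈8.35 (right) → 1 crossing.
Only North has an odd count, so the point is inside North.

North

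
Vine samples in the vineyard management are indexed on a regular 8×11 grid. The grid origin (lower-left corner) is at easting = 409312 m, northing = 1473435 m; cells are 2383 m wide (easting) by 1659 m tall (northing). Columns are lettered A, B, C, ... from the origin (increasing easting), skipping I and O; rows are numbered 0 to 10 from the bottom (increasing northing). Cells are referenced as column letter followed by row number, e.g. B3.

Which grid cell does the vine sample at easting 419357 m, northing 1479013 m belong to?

E3

Column index: ⌊(419357 − 409312) / 2383⌋ = ⌊4.215⌋ = 4 → column E
Row offset from origin: ⌊(1479013 − 1473435) / 1659⌋ = ⌊3.362⌋ = 3 → row 3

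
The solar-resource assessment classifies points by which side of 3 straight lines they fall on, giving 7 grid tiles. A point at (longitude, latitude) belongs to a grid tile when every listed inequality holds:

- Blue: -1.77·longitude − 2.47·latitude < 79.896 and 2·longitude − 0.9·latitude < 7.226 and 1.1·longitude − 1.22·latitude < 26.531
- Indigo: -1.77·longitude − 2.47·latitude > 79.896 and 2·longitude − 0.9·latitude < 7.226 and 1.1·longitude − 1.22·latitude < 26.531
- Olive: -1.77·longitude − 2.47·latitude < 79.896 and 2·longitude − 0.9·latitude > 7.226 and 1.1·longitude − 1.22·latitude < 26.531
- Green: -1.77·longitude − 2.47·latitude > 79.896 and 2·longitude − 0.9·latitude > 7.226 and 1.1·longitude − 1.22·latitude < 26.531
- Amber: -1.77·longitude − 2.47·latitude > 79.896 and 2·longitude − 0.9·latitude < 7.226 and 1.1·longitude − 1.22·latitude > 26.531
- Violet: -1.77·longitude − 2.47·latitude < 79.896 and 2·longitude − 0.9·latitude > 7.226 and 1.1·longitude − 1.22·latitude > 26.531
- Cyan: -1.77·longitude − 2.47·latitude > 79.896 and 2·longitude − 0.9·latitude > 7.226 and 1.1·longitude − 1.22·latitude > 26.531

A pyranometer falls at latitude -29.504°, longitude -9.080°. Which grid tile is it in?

-1.77·-9.080 − 2.47·-29.504 = 88.946, which is > 79.896
2·-9.080 − 0.9·-29.504 = 8.394, which is > 7.226
1.1·-9.080 − 1.22·-29.504 = 26.007, which is < 26.531
This sign pattern matches Green.

Green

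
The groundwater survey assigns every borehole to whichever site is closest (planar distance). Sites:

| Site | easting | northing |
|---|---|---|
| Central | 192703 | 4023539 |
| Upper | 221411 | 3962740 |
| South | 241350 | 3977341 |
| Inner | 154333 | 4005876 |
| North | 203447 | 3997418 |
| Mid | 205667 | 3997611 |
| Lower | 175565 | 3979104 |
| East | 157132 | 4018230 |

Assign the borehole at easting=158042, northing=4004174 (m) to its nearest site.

Squared distances to each site:
Central: 1576388146.000; Upper: 5732406517.000; South: 7660232753.000; Inner: 16653485.000; North: 2107257561.000; Mid: 2311213594.000; Lower: 935560429.000; East: 198399236.000.
Minimum at Inner.

Inner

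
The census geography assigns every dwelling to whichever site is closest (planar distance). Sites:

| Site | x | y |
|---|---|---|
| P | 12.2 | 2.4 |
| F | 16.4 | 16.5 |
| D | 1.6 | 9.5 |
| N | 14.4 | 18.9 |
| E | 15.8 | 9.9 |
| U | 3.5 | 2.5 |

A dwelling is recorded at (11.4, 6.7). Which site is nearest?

P

Squared distances to each site:
P: 19.130; F: 121.040; D: 103.880; N: 157.840; E: 29.600; U: 80.050.
Minimum at P.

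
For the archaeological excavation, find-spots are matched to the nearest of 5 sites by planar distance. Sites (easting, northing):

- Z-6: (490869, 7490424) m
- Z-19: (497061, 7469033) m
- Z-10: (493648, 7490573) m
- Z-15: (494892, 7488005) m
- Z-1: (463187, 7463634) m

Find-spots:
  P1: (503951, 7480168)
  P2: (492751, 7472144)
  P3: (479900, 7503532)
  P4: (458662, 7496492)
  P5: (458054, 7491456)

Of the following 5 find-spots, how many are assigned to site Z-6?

2

P1 → Z-15
P2 → Z-19
P3 → Z-6
P4 → Z-6
P5 → Z-1
2 of the 5 go to Z-6.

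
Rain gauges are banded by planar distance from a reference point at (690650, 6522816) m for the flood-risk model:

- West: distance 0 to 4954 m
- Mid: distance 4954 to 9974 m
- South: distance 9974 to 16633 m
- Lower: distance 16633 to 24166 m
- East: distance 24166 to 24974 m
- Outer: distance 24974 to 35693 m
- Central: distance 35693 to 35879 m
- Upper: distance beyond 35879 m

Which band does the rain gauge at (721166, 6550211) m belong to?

Distance = √((721166−690650)² + (6550211−6522816)²) = √(931226256.000 + 750486025.000) = 41008.685 m.
35879 ≤ 41008.685 < ∞ → Upper.

Upper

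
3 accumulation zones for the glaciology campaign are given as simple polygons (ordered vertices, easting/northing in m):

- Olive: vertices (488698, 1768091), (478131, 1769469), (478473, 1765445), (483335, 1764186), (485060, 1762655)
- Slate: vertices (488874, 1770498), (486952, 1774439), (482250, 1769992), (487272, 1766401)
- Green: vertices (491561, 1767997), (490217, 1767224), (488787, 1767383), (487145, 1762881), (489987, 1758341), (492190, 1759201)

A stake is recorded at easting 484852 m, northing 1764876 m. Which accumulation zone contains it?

Cast a ray rightward from (484852, 1764876). For each polygon, the edges (by vertex number in listed order) whose endpoints lie on opposite sides of northing = 1764876, where each meets that height, and whether that is right or left of the point:
Olive: 3–4 at easting≈480670.4 (left), 5–1 at easting≈486546.4 (right) → 1 crossing.
Slate: no edge straddles that height → 0 crossings.
Green: 3–4 at easting≈487872.6 (right), 6–1 at easting≈491784.2 (right) → 2 crossings.
Only Olive has an odd count, so the point is inside Olive.

Olive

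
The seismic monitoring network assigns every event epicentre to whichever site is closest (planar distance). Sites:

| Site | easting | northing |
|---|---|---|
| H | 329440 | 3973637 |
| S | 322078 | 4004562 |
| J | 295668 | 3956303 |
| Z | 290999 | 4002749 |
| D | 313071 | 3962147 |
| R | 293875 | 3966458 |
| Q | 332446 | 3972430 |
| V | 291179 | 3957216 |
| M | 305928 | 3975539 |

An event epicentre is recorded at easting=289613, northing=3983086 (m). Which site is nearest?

R

Squared distances to each site:
H: 1675473530.000; S: 1515194801.000; J: 753992114.000; Z: 388554565.000; D: 988719485.000; R: 294655028.000; Q: 1948216225.000; V: 671709256.000; M: 323136434.000.
Minimum at R.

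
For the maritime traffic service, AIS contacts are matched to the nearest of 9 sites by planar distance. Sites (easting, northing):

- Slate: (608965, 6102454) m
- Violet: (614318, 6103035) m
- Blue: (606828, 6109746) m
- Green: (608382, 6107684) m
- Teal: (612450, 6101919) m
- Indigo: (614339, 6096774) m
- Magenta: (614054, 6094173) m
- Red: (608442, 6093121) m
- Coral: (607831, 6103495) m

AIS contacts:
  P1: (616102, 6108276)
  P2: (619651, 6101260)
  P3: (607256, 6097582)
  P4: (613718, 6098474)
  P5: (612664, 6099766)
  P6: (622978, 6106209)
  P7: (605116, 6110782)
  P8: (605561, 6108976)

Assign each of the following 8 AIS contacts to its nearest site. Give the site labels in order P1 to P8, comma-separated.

P1 → Violet (d²=30650737.00)
P2 → Violet (d²=31591514.00)
P3 → Red (d²=21307117.00)
P4 → Indigo (d²=3275641.00)
P5 → Teal (d²=4681205.00)
P6 → Violet (d²=85069876.00)
P7 → Blue (d²=4004240.00)
P8 → Blue (d²=2198189.00)

Violet, Violet, Red, Indigo, Teal, Violet, Blue, Blue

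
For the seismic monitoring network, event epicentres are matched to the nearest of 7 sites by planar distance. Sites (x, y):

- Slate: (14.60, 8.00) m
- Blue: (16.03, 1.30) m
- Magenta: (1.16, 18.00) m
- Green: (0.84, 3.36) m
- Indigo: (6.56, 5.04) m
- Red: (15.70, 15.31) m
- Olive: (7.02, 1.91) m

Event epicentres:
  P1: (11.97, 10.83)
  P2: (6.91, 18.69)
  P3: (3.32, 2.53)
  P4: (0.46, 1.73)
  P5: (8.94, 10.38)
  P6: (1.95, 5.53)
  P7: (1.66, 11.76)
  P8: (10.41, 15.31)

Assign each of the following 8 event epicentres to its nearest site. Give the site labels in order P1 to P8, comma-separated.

Slate, Magenta, Green, Green, Indigo, Green, Magenta, Red

P1 → Slate (d²=14.93)
P2 → Magenta (d²=33.54)
P3 → Green (d²=6.84)
P4 → Green (d²=2.80)
P5 → Indigo (d²=34.18)
P6 → Green (d²=5.94)
P7 → Magenta (d²=39.19)
P8 → Red (d²=27.98)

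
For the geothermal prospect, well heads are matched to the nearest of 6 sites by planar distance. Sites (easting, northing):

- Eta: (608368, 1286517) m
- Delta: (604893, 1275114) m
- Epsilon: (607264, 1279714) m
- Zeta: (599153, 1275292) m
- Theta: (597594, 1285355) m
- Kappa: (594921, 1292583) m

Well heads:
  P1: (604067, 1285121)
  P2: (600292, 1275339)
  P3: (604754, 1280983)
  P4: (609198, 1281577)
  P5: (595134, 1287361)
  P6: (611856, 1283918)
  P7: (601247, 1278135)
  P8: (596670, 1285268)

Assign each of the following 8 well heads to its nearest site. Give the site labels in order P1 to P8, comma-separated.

P1 → Eta (d²=20447417.00)
P2 → Zeta (d²=1299530.00)
P3 → Epsilon (d²=7910461.00)
P4 → Epsilon (d²=7211125.00)
P5 → Theta (d²=10075636.00)
P6 → Eta (d²=18920945.00)
P7 → Zeta (d²=12467485.00)
P8 → Theta (d²=861345.00)

Eta, Zeta, Epsilon, Epsilon, Theta, Eta, Zeta, Theta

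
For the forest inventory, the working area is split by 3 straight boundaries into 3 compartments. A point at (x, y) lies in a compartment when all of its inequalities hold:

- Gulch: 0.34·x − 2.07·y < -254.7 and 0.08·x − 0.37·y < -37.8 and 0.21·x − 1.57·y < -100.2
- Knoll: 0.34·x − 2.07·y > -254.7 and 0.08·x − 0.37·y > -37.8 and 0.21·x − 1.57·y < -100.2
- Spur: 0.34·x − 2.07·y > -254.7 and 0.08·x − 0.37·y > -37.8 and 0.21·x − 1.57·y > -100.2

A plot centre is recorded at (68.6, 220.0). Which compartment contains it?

0.34·68.6 − 2.07·220.0 = -432.076, which is < -254.7
0.08·68.6 − 0.37·220.0 = -75.912, which is < -37.8
0.21·68.6 − 1.57·220.0 = -330.994, which is < -100.2
This sign pattern matches Gulch.

Gulch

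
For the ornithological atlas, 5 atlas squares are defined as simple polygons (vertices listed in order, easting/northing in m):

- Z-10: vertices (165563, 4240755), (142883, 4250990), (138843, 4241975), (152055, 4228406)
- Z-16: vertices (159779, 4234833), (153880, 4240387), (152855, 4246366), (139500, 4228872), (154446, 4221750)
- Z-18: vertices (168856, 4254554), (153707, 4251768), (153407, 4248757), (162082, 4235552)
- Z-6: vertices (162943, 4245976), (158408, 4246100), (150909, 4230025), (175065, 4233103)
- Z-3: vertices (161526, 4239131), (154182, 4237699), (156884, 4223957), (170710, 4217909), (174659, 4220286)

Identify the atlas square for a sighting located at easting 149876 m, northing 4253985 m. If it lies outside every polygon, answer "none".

none

Cast a ray rightward from (149876, 4253985). For each polygon, the edges (by vertex number in listed order) whose endpoints lie on opposite sides of northing = 4253985, where each meets that height, and whether that is right or left of the point:
Z-10: no edge straddles that height → 0 crossings.
Z-16: no edge straddles that height → 0 crossings.
Z-18: 1–2 at easting≈165762.0 (right), 4–1 at easting≈168653.2 (right) → 2 crossings.
Z-6: no edge straddles that height → 0 crossings.
Z-3: no edge straddles that height → 0 crossings.
All counts are even, so the point lies outside every listed polygon.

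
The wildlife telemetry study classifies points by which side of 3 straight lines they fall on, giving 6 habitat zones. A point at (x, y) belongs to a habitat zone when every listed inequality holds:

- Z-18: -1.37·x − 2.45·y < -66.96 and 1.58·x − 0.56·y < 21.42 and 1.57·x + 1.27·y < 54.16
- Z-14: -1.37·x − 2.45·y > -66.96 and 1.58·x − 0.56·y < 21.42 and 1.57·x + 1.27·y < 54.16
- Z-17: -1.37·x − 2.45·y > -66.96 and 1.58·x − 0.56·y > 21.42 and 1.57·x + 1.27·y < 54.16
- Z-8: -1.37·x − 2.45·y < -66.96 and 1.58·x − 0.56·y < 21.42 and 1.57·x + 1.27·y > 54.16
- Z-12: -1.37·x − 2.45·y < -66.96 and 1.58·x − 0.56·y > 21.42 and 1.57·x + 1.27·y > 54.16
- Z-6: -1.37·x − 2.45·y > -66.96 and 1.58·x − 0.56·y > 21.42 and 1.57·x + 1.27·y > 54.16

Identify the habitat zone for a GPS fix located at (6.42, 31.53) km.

Z-18

-1.37·6.42 − 2.45·31.53 = -86.044, which is < -66.96
1.58·6.42 − 0.56·31.53 = -7.513, which is < 21.42
1.57·6.42 + 1.27·31.53 = 50.123, which is < 54.16
This sign pattern matches Z-18.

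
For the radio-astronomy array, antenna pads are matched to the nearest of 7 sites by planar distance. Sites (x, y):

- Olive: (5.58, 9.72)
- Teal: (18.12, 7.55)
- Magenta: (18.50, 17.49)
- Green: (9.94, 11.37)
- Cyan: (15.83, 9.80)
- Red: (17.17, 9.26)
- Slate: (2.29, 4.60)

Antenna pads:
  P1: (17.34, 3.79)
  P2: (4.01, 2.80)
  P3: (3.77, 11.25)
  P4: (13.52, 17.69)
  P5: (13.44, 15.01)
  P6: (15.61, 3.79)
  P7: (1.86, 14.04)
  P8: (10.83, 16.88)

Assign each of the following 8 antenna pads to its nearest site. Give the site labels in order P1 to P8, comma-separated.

Teal, Slate, Olive, Magenta, Green, Teal, Olive, Green

P1 → Teal (d²=14.75)
P2 → Slate (d²=6.20)
P3 → Olive (d²=5.62)
P4 → Magenta (d²=24.84)
P5 → Green (d²=25.50)
P6 → Teal (d²=20.44)
P7 → Olive (d²=32.50)
P8 → Green (d²=31.15)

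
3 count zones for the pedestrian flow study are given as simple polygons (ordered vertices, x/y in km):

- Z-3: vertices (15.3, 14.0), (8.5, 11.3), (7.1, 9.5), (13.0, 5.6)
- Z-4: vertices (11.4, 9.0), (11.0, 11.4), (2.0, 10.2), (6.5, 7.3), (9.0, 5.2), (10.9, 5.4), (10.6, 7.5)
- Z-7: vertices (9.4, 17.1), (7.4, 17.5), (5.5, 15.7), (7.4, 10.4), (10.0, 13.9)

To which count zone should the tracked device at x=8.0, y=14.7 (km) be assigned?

Cast a ray rightward from (8.0, 14.7). For each polygon, the edges (by vertex number in listed order) whose endpoints lie on opposite sides of y = 14.7, where each meets that height, and whether that is right or left of the point:
Z-3: no edge straddles that height → 0 crossings.
Z-4: no edge straddles that height → 0 crossings.
Z-7: 3–4 at x≈5.86 (left), 5–1 at x≈9.85 (right) → 1 crossing.
Only Z-7 has an odd count, so the point is inside Z-7.

Z-7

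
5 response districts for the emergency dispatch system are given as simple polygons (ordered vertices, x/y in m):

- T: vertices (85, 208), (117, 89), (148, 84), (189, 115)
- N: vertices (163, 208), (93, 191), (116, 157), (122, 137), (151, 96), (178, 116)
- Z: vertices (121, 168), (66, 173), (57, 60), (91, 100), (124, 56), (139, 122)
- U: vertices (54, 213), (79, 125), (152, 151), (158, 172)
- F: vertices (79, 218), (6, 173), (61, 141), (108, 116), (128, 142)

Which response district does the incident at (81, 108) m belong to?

Z

Cast a ray rightward from (81, 108). For each polygon, the edges (by vertex number in listed order) whose endpoints lie on opposite sides of y = 108, where each meets that height, and whether that is right or left of the point:
T: 1–2 at x≈111.9 (right), 3–4 at x≈179.7 (right) → 2 crossings.
N: 4–5 at x≈142.5 (right), 5–6 at x≈167.2 (right) → 2 crossings.
Z: 2–3 at x≈60.8 (left), 5–6 at x≈135.8 (right) → 1 crossing.
U: no edge straddles that height → 0 crossings.
F: no edge straddles that height → 0 crossings.
Only Z has an odd count, so the point is inside Z.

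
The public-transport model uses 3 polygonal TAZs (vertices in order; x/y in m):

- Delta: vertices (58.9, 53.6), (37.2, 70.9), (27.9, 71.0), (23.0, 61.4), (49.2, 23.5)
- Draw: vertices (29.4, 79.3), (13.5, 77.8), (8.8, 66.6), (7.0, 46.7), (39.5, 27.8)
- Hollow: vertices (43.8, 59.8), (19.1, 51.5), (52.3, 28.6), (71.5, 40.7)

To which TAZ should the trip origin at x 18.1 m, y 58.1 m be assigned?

Draw

Cast a ray rightward from (18.1, 58.1). For each polygon, the edges (by vertex number in listed order) whose endpoints lie on opposite sides of y = 58.1, where each meets that height, and whether that is right or left of the point:
Delta: 1–2 at x≈53.26 (right), 4–5 at x≈25.28 (right) → 2 crossings.
Draw: 3–4 at x≈8.03 (left), 5–1 at x≈33.56 (right) → 1 crossing.
Hollow: 1–2 at x≈38.74 (right), 4–1 at x≈46.27 (right) → 2 crossings.
Only Draw has an odd count, so the point is inside Draw.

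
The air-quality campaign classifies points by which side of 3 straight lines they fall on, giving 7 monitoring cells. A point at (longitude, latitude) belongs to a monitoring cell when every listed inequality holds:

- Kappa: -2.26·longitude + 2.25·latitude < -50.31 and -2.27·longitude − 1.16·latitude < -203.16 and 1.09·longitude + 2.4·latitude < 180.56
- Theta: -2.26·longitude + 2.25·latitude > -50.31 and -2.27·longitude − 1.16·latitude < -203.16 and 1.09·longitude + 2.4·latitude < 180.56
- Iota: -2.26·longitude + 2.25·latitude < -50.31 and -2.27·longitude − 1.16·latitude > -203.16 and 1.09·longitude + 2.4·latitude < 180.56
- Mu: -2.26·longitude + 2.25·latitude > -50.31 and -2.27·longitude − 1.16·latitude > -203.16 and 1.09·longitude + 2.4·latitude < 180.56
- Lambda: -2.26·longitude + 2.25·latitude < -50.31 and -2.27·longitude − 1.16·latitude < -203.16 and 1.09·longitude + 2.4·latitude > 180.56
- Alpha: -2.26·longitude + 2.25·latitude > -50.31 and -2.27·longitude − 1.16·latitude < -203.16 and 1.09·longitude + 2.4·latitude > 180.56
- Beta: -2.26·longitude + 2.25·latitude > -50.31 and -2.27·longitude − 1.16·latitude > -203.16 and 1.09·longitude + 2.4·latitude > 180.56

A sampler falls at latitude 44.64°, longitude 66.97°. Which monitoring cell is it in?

-2.26·66.97 + 2.25·44.64 = -50.912, which is < -50.31
-2.27·66.97 − 1.16·44.64 = -203.804, which is < -203.16
1.09·66.97 + 2.4·44.64 = 180.133, which is < 180.56
This sign pattern matches Kappa.

Kappa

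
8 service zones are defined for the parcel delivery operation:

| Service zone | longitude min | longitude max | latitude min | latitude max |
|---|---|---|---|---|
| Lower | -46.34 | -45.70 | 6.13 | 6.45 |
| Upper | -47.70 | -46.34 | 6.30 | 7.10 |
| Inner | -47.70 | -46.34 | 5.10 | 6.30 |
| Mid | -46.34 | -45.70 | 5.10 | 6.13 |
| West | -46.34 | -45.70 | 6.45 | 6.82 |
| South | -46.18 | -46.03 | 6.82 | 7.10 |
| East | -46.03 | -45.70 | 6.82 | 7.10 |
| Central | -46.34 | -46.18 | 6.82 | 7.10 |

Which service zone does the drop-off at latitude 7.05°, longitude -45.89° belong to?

East

The point has longitude = -45.89 and latitude = 7.05.
Only East satisfies -46.03 ≤ longitude ≤ -45.70 and 6.82 ≤ latitude ≤ 7.10.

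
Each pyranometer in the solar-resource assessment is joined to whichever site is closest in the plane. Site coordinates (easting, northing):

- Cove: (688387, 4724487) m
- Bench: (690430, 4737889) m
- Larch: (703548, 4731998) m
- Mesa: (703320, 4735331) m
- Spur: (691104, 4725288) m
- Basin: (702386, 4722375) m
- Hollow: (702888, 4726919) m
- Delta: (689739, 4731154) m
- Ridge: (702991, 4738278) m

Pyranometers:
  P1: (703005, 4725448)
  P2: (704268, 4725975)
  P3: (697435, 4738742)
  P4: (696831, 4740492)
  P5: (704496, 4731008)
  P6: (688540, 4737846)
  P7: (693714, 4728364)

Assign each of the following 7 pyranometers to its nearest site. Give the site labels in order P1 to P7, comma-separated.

P1 → Hollow (d²=2177530.00)
P2 → Hollow (d²=2795536.00)
P3 → Ridge (d²=31084432.00)
P4 → Ridge (d²=42847396.00)
P5 → Larch (d²=1878804.00)
P6 → Bench (d²=3573949.00)
P7 → Spur (d²=16273876.00)

Hollow, Hollow, Ridge, Ridge, Larch, Bench, Spur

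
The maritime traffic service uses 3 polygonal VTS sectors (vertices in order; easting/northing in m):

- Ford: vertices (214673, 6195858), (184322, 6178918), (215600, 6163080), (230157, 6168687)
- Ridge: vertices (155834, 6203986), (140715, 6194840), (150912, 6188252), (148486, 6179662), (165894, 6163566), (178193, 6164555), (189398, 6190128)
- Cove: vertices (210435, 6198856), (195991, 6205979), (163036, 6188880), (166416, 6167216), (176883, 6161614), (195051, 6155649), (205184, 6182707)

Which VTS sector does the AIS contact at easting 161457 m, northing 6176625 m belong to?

Ridge

Cast a ray rightward from (161457, 6176625). For each polygon, the edges (by vertex number in listed order) whose endpoints lie on opposite sides of northing = 6176625, where each meets that height, and whether that is right or left of the point:
Ford: 2–3 at easting≈188850.4 (right), 4–1 at easting≈225633.4 (right) → 2 crossings.
Ridge: 4–5 at easting≈151770.5 (left), 6–7 at easting≈183481.6 (right) → 1 crossing.
Cove: 3–4 at easting≈164948.0 (right), 6–7 at easting≈202906.3 (right) → 2 crossings.
Only Ridge has an odd count, so the point is inside Ridge.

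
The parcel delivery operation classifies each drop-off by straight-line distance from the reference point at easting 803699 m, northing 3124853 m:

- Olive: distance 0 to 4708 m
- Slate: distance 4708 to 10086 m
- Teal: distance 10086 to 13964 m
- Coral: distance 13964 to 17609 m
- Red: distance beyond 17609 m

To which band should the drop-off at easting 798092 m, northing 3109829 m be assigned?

Coral

Distance = √((798092−803699)² + (3109829−3124853)²) = √(31438449.000 + 225720576.000) = 16036.179 m.
13964 ≤ 16036.179 < 17609 → Coral.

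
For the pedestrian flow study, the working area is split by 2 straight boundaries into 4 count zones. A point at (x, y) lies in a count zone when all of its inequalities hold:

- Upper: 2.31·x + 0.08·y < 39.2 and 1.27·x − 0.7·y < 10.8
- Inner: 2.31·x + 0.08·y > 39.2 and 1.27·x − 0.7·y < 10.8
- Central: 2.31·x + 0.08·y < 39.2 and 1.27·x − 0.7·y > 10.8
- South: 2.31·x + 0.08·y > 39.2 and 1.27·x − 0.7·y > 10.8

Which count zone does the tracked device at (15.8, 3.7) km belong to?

Central

2.31·15.8 + 0.08·3.7 = 36.794, which is < 39.2
1.27·15.8 − 0.7·3.7 = 17.476, which is > 10.8
This sign pattern matches Central.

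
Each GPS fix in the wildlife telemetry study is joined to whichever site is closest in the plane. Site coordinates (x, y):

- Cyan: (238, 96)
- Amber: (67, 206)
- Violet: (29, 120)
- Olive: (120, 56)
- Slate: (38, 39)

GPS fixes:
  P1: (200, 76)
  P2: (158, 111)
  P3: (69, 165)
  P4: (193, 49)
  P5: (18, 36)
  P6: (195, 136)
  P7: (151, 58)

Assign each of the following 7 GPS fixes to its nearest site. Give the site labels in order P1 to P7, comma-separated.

Cyan, Olive, Amber, Cyan, Slate, Cyan, Olive

P1 → Cyan (d²=1844.00)
P2 → Olive (d²=4469.00)
P3 → Amber (d²=1685.00)
P4 → Cyan (d²=4234.00)
P5 → Slate (d²=409.00)
P6 → Cyan (d²=3449.00)
P7 → Olive (d²=965.00)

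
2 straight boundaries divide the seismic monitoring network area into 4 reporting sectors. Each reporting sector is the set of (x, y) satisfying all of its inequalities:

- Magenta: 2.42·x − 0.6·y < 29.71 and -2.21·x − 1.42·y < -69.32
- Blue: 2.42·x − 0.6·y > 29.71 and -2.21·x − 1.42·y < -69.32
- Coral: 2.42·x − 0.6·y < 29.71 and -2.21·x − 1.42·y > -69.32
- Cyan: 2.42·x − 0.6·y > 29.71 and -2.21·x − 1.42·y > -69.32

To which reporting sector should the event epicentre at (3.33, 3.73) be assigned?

Coral

2.42·3.33 − 0.6·3.73 = 5.821, which is < 29.71
-2.21·3.33 − 1.42·3.73 = -12.656, which is > -69.32
This sign pattern matches Coral.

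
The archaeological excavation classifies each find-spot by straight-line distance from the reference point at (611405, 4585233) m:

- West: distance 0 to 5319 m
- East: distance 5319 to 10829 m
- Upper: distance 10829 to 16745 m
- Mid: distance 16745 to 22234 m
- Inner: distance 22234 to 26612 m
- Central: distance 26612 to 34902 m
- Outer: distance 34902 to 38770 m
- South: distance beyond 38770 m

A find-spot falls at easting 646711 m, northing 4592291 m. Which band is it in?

Distance = √((646711−611405)² + (4592291−4585233)²) = √(1246513636.000 + 49815364.000) = 36004.569 m.
34902 ≤ 36004.569 < 38770 → Outer.

Outer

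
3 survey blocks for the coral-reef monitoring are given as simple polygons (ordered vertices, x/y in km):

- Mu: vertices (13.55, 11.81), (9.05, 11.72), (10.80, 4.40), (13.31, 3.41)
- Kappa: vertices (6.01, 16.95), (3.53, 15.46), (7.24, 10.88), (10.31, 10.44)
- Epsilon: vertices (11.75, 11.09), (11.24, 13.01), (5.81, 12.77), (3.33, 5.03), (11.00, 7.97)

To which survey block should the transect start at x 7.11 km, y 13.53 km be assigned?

Kappa

Cast a ray rightward from (7.11, 13.53). For each polygon, the edges (by vertex number in listed order) whose endpoints lie on opposite sides of y = 13.53, where each meets that height, and whether that is right or left of the point:
Mu: no edge straddles that height → 0 crossings.
Kappa: 2–3 at x≈5.093 (left), 4–1 at x≈8.269 (right) → 1 crossing.
Epsilon: no edge straddles that height → 0 crossings.
Only Kappa has an odd count, so the point is inside Kappa.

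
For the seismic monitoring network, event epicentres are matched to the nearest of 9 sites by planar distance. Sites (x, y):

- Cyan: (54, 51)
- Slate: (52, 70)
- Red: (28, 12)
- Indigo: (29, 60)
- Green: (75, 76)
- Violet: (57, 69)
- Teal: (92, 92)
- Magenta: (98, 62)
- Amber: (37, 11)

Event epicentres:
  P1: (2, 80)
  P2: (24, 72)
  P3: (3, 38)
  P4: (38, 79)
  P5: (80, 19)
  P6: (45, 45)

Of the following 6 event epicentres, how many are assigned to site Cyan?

2

P1 → Indigo
P2 → Indigo
P3 → Indigo
P4 → Slate
P5 → Cyan
P6 → Cyan
2 of the 6 go to Cyan.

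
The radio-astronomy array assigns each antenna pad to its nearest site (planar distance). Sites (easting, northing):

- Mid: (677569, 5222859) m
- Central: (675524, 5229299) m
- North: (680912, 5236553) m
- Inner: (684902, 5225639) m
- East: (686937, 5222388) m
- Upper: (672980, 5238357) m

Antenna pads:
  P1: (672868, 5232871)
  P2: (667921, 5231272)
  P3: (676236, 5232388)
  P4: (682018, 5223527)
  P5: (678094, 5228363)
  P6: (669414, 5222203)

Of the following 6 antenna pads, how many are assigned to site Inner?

1

P1 → Central
P2 → Central
P3 → Central
P4 → Inner
P5 → Central
P6 → Mid
1 of the 6 goes to Inner.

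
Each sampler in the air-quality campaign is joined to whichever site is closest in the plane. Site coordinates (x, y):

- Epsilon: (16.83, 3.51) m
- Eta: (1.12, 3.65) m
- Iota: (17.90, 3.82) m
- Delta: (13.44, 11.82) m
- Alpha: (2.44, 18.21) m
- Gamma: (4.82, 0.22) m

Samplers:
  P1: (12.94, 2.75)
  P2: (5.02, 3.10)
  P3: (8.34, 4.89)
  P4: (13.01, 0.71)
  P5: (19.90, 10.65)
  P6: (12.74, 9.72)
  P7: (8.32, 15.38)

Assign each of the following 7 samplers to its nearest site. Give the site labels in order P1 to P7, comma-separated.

Epsilon, Gamma, Gamma, Epsilon, Delta, Delta, Delta

P1 → Epsilon (d²=15.71)
P2 → Gamma (d²=8.33)
P3 → Gamma (d²=34.20)
P4 → Epsilon (d²=22.43)
P5 → Delta (d²=43.10)
P6 → Delta (d²=4.90)
P7 → Delta (d²=38.89)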